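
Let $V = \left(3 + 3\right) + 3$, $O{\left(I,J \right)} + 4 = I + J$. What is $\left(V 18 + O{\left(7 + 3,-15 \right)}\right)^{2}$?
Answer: $23409$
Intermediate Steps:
$O{\left(I,J \right)} = -4 + I + J$ ($O{\left(I,J \right)} = -4 + \left(I + J\right) = -4 + I + J$)
$V = 9$ ($V = 6 + 3 = 9$)
$\left(V 18 + O{\left(7 + 3,-15 \right)}\right)^{2} = \left(9 \cdot 18 - 9\right)^{2} = \left(162 - 9\right)^{2} = 153^{2} = 23409$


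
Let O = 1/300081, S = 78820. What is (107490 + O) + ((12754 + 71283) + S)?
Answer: 81125998108/300081 ≈ 2.7035e+5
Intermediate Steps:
O = 1/300081 ≈ 3.3324e-6
(107490 + O) + ((12754 + 71283) + S) = (107490 + 1/300081) + ((12754 + 71283) + 78820) = 32255706691/300081 + (84037 + 78820) = 32255706691/300081 + 162857 = 81125998108/300081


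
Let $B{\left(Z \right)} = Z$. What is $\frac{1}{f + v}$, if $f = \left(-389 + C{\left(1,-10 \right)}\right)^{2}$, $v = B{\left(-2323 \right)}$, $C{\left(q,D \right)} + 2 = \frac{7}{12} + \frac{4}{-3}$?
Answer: $\frac{16}{2418321} \approx 6.6162 \cdot 10^{-6}$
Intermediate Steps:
$C{\left(q,D \right)} = - \frac{11}{4}$ ($C{\left(q,D \right)} = -2 + \left(\frac{7}{12} + \frac{4}{-3}\right) = -2 + \left(7 \cdot \frac{1}{12} + 4 \left(- \frac{1}{3}\right)\right) = -2 + \left(\frac{7}{12} - \frac{4}{3}\right) = -2 - \frac{3}{4} = - \frac{11}{4}$)
$v = -2323$
$f = \frac{2455489}{16}$ ($f = \left(-389 - \frac{11}{4}\right)^{2} = \left(- \frac{1567}{4}\right)^{2} = \frac{2455489}{16} \approx 1.5347 \cdot 10^{5}$)
$\frac{1}{f + v} = \frac{1}{\frac{2455489}{16} - 2323} = \frac{1}{\frac{2418321}{16}} = \frac{16}{2418321}$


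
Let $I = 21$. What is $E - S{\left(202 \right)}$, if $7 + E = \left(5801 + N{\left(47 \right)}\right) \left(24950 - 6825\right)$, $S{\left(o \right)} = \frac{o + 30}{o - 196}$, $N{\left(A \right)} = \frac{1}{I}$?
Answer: $\frac{736007597}{7} \approx 1.0514 \cdot 10^{8}$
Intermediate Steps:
$N{\left(A \right)} = \frac{1}{21}$
$S{\left(o \right)} = \frac{30 + o}{-196 + o}$
$E = \frac{2208023603}{21}$ ($E = -7 + \left(5801 + \frac{1}{21}\right) \left(24950 - 6825\right) = -7 + \frac{121822}{21} \cdot 18125 = -7 + \frac{2208023750}{21} = \frac{2208023603}{21} \approx 1.0514 \cdot 10^{8}$)
$E - S{\left(202 \right)} = \frac{2208023603}{21} - \frac{30 + 202}{-196 + 202} = \frac{2208023603}{21} - \frac{1}{6} \cdot 232 = \frac{2208023603}{21} - \frac{116}{3} = \frac{736007597}{7}$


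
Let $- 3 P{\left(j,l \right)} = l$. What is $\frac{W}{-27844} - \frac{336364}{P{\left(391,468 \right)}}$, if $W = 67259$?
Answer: $\frac{2338806703}{1085916} \approx 2153.8$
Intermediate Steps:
$P{\left(j,l \right)} = - \frac{l}{3}$
$\frac{W}{-27844} - \frac{336364}{P{\left(391,468 \right)}} = \frac{67259}{-27844} - \frac{336364}{\left(- \frac{1}{3}\right) 468} = 67259 \left(- \frac{1}{27844}\right) - \frac{336364}{-156} = - \frac{67259}{27844} - - \frac{84091}{39} = - \frac{67259}{27844} + \frac{84091}{39} = \frac{2338806703}{1085916}$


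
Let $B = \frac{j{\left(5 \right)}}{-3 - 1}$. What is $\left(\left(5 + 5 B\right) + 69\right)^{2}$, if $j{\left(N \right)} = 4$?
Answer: $4761$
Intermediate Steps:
$B = -1$ ($B = \frac{4}{-3 - 1} = \frac{4}{-4} = 4 \left(- \frac{1}{4}\right) = -1$)
$\left(\left(5 + 5 B\right) + 69\right)^{2} = \left(\left(5 + 5 \left(-1\right)\right) + 69\right)^{2} = \left(\left(5 - 5\right) + 69\right)^{2} = \left(0 + 69\right)^{2} = 69^{2} = 4761$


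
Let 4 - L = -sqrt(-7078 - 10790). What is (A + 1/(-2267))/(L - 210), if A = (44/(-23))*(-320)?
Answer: -3287691711/1572155432 - 31919337*I*sqrt(4467)/1572155432 ≈ -2.0912 - 1.357*I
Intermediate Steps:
A = 14080/23 (A = (44*(-1/23))*(-320) = -44/23*(-320) = 14080/23 ≈ 612.17)
L = 4 + 2*I*sqrt(4467) (L = 4 - (-1)*sqrt(-7078 - 10790) = 4 - (-1)*sqrt(-17868) = 4 - (-1)*2*I*sqrt(4467) = 4 - (-2)*I*sqrt(4467) = 4 + 2*I*sqrt(4467) ≈ 4.0 + 133.67*I)
(A + 1/(-2267))/(L - 210) = (14080/23 + 1/(-2267))/((4 + 2*I*sqrt(4467)) - 210) = (14080/23 - 1/2267)/(-206 + 2*I*sqrt(4467)) = 31919337/(52141*(-206 + 2*I*sqrt(4467)))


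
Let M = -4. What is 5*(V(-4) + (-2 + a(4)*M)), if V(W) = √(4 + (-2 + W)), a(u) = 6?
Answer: -130 + 5*I*√2 ≈ -130.0 + 7.0711*I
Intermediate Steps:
V(W) = √(2 + W)
5*(V(-4) + (-2 + a(4)*M)) = 5*(√(2 - 4) + (-2 + 6*(-4))) = 5*(√(-2) + (-2 - 24)) = 5*(I*√2 - 26) = 5*(-26 + I*√2) = -130 + 5*I*√2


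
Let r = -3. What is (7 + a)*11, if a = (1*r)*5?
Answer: -88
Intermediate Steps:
a = -15 (a = (1*(-3))*5 = -3*5 = -15)
(7 + a)*11 = (7 - 15)*11 = -8*11 = -88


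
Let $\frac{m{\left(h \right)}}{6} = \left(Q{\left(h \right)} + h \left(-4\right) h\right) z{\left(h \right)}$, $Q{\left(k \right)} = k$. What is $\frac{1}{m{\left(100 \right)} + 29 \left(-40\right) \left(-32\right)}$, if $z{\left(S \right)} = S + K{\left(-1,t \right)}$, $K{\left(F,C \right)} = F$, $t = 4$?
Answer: $- \frac{1}{23663480} \approx -4.2259 \cdot 10^{-8}$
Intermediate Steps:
$z{\left(S \right)} = -1 + S$ ($z{\left(S \right)} = S - 1 = -1 + S$)
$m{\left(h \right)} = 6 \left(-1 + h\right) \left(h - 4 h^{2}\right)$ ($m{\left(h \right)} = 6 \left(h + h \left(-4\right) h\right) \left(-1 + h\right) = 6 \left(h + - 4 h h\right) \left(-1 + h\right) = 6 \left(h - 4 h^{2}\right) \left(-1 + h\right) = 6 \left(-1 + h\right) \left(h - 4 h^{2}\right)$)
$\frac{1}{m{\left(100 \right)} + 29 \left(-40\right) \left(-32\right)} = \frac{1}{\left(-6\right) 100 \left(-1 + 100\right) \left(-1 + 4 \cdot 100\right) + 29 \left(-40\right) \left(-32\right)} = \frac{1}{\left(-6\right) 100 \cdot 99 \left(-1 + 400\right) - -37120} = \frac{1}{\left(-6\right) 100 \cdot 99 \cdot 399 + 37120} = \frac{1}{-23700600 + 37120} = \frac{1}{-23663480} = - \frac{1}{23663480}$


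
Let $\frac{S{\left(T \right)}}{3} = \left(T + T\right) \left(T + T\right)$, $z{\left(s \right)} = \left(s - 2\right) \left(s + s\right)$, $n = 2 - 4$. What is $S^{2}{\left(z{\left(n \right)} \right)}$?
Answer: $9437184$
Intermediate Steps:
$n = -2$ ($n = 2 - 4 = -2$)
$z{\left(s \right)} = 2 s \left(-2 + s\right)$ ($z{\left(s \right)} = \left(-2 + s\right) 2 s = 2 s \left(-2 + s\right)$)
$S{\left(T \right)} = 12 T^{2}$ ($S{\left(T \right)} = 3 \left(T + T\right) \left(T + T\right) = 3 \cdot 2 T 2 T = 3 \cdot 4 T^{2} = 12 T^{2}$)
$S^{2}{\left(z{\left(n \right)} \right)} = \left(12 \left(2 \left(-2\right) \left(-2 - 2\right)\right)^{2}\right)^{2} = \left(12 \left(2 \left(-2\right) \left(-4\right)\right)^{2}\right)^{2} = \left(12 \cdot 16^{2}\right)^{2} = \left(12 \cdot 256\right)^{2} = 3072^{2} = 9437184$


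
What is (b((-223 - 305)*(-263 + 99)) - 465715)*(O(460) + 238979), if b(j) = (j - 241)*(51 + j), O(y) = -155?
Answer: 1786700611801872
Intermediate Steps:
b(j) = (-241 + j)*(51 + j)
(b((-223 - 305)*(-263 + 99)) - 465715)*(O(460) + 238979) = ((-12291 + ((-223 - 305)*(-263 + 99))² - 190*(-223 - 305)*(-263 + 99)) - 465715)*(-155 + 238979) = ((-12291 + (-528*(-164))² - (-100320)*(-164)) - 465715)*238824 = ((-12291 + 86592² - 190*86592) - 465715)*238824 = ((-12291 + 7498174464 - 16452480) - 465715)*238824 = (7481709693 - 465715)*238824 = 7481243978*238824 = 1786700611801872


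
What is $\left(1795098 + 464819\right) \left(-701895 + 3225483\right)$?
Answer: $5703099422196$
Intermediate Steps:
$\left(1795098 + 464819\right) \left(-701895 + 3225483\right) = 2259917 \cdot 2523588 = 5703099422196$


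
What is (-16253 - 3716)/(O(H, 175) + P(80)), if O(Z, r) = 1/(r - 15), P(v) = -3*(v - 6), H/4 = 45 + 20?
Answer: 3195040/35519 ≈ 89.953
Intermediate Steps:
H = 260 (H = 4*(45 + 20) = 4*65 = 260)
P(v) = 18 - 3*v (P(v) = -3*(-6 + v) = 18 - 3*v)
O(Z, r) = 1/(-15 + r)
(-16253 - 3716)/(O(H, 175) + P(80)) = (-16253 - 3716)/(1/(-15 + 175) + (18 - 3*80)) = -19969/(1/160 + (18 - 240)) = -19969/(1/160 - 222) = -19969/(-35519/160) = -19969*(-160/35519) = 3195040/35519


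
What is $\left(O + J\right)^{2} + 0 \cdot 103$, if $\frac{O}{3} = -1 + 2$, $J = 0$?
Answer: $9$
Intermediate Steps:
$O = 3$ ($O = 3 \left(-1 + 2\right) = 3 \cdot 1 = 3$)
$\left(O + J\right)^{2} + 0 \cdot 103 = \left(3 + 0\right)^{2} + 0 \cdot 103 = 3^{2} + 0 = 9 + 0 = 9$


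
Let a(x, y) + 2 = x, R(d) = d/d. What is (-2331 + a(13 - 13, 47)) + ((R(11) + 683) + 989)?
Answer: -660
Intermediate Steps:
R(d) = 1
a(x, y) = -2 + x
(-2331 + a(13 - 13, 47)) + ((R(11) + 683) + 989) = (-2331 + (-2 + (13 - 13))) + ((1 + 683) + 989) = (-2331 + (-2 + 0)) + (684 + 989) = (-2331 - 2) + 1673 = -2333 + 1673 = -660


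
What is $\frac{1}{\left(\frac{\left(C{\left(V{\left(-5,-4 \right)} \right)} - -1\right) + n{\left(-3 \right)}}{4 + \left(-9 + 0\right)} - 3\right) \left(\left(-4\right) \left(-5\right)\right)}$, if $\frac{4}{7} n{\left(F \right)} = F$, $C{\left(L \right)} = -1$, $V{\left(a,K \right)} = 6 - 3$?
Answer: $- \frac{1}{39} \approx -0.025641$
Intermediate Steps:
$V{\left(a,K \right)} = 3$ ($V{\left(a,K \right)} = 6 - 3 = 3$)
$n{\left(F \right)} = \frac{7 F}{4}$
$\frac{1}{\left(\frac{\left(C{\left(V{\left(-5,-4 \right)} \right)} - -1\right) + n{\left(-3 \right)}}{4 + \left(-9 + 0\right)} - 3\right) \left(\left(-4\right) \left(-5\right)\right)} = \frac{1}{\left(\frac{\left(-1 - -1\right) + \frac{7}{4} \left(-3\right)}{4 + \left(-9 + 0\right)} - 3\right) \left(\left(-4\right) \left(-5\right)\right)} = \frac{1}{\left(\frac{\left(-1 + 1\right) - \frac{21}{4}}{4 - 9} - 3\right) 20} = \frac{1}{\left(\frac{0 - \frac{21}{4}}{-5} - 3\right) 20} = \frac{1}{\left(\left(- \frac{21}{4}\right) \left(- \frac{1}{5}\right) - 3\right) 20} = \frac{1}{\left(\frac{21}{20} - 3\right) 20} = \frac{1}{\left(- \frac{39}{20}\right) 20} = \frac{1}{-39} = - \frac{1}{39}$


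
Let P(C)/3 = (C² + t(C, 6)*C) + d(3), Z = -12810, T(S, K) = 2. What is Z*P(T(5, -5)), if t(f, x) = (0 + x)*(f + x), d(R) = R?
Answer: -3958290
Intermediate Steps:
t(f, x) = x*(f + x)
P(C) = 9 + 3*C² + 3*C*(36 + 6*C) (P(C) = 3*((C² + (6*(C + 6))*C) + 3) = 3*((C² + (6*(6 + C))*C) + 3) = 3*((C² + (36 + 6*C)*C) + 3) = 3*((C² + C*(36 + 6*C)) + 3) = 3*(3 + C² + C*(36 + 6*C)) = 9 + 3*C² + 3*C*(36 + 6*C))
Z*P(T(5, -5)) = -12810*(9 + 21*2² + 108*2) = -12810*(9 + 21*4 + 216) = -12810*(9 + 84 + 216) = -12810*309 = -3958290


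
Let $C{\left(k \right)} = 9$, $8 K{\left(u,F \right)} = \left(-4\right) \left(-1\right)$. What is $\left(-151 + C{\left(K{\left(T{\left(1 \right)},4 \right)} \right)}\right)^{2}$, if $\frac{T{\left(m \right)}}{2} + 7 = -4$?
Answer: $20164$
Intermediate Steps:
$T{\left(m \right)} = -22$ ($T{\left(m \right)} = -14 + 2 \left(-4\right) = -14 - 8 = -22$)
$K{\left(u,F \right)} = \frac{1}{2}$ ($K{\left(u,F \right)} = \frac{\left(-4\right) \left(-1\right)}{8} = \frac{1}{8} \cdot 4 = \frac{1}{2}$)
$\left(-151 + C{\left(K{\left(T{\left(1 \right)},4 \right)} \right)}\right)^{2} = \left(-151 + 9\right)^{2} = \left(-142\right)^{2} = 20164$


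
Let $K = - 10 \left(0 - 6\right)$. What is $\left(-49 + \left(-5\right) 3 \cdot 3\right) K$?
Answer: $-5640$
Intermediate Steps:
$K = 60$ ($K = - 10 \left(0 - 6\right) = \left(-10\right) \left(-6\right) = 60$)
$\left(-49 + \left(-5\right) 3 \cdot 3\right) K = \left(-49 + \left(-5\right) 3 \cdot 3\right) 60 = \left(-49 - 45\right) 60 = \left(-94\right) 60 = -5640$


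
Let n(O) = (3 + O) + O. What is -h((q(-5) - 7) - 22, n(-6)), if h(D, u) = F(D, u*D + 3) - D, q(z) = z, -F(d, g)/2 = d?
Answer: -102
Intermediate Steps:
F(d, g) = -2*d
n(O) = 3 + 2*O
h(D, u) = -3*D (h(D, u) = -2*D - D = -3*D)
-h((q(-5) - 7) - 22, n(-6)) = -(-3)*((-5 - 7) - 22) = -(-3)*(-12 - 22) = -(-3)*(-34) = -1*102 = -102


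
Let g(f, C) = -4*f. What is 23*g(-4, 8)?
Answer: 368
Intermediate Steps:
23*g(-4, 8) = 23*(-4*(-4)) = 23*16 = 368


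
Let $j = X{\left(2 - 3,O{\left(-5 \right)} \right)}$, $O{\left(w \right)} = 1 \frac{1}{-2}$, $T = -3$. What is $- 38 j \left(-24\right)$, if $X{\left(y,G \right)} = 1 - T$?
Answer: $3648$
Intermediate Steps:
$O{\left(w \right)} = - \frac{1}{2}$ ($O{\left(w \right)} = 1 \left(- \frac{1}{2}\right) = - \frac{1}{2}$)
$X{\left(y,G \right)} = 4$ ($X{\left(y,G \right)} = 1 - -3 = 1 + 3 = 4$)
$j = 4$
$- 38 j \left(-24\right) = \left(-38\right) 4 \left(-24\right) = \left(-152\right) \left(-24\right) = 3648$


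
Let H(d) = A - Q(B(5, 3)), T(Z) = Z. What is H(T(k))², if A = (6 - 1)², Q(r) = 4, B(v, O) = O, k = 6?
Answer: 441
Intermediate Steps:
A = 25 (A = 5² = 25)
H(d) = 21 (H(d) = 25 - 1*4 = 25 - 4 = 21)
H(T(k))² = 21² = 441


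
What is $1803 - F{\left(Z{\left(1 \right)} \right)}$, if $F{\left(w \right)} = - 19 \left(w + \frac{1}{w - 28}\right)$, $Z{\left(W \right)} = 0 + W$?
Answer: $\frac{49175}{27} \approx 1821.3$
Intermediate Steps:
$Z{\left(W \right)} = W$
$F{\left(w \right)} = - 19 w - \frac{19}{-28 + w}$ ($F{\left(w \right)} = - 19 \left(w + \frac{1}{-28 + w}\right) = - 19 w - \frac{19}{-28 + w}$)
$1803 - F{\left(Z{\left(1 \right)} \right)} = 1803 - \frac{19 \left(-1 - 1^{2} + 28 \cdot 1\right)}{-28 + 1} = 1803 - \frac{19 \left(-1 - 1 + 28\right)}{-27} = 1803 - 19 \left(- \frac{1}{27}\right) \left(-1 - 1 + 28\right) = 1803 - 19 \left(- \frac{1}{27}\right) 26 = 1803 - - \frac{494}{27} = 1803 + \frac{494}{27} = \frac{49175}{27}$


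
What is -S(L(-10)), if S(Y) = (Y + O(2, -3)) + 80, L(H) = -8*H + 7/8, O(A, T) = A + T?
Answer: -1279/8 ≈ -159.88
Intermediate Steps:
L(H) = 7/8 - 8*H (L(H) = -8*H + 7*(1/8) = -8*H + 7/8 = 7/8 - 8*H)
S(Y) = 79 + Y (S(Y) = (Y + (2 - 3)) + 80 = (Y - 1) + 80 = (-1 + Y) + 80 = 79 + Y)
-S(L(-10)) = -(79 + (7/8 - 8*(-10))) = -(79 + (7/8 + 80)) = -(79 + 647/8) = -1*1279/8 = -1279/8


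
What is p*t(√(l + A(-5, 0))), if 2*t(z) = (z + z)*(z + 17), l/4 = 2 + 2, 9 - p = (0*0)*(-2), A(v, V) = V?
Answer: 756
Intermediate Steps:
p = 9 (p = 9 - 0*0*(-2) = 9 - 0*(-2) = 9 - 1*0 = 9 + 0 = 9)
l = 16 (l = 4*(2 + 2) = 4*4 = 16)
t(z) = z*(17 + z) (t(z) = ((z + z)*(z + 17))/2 = ((2*z)*(17 + z))/2 = (2*z*(17 + z))/2 = z*(17 + z))
p*t(√(l + A(-5, 0))) = 9*(√(16 + 0)*(17 + √(16 + 0))) = 9*(√16*(17 + √16)) = 9*(4*(17 + 4)) = 9*(4*21) = 9*84 = 756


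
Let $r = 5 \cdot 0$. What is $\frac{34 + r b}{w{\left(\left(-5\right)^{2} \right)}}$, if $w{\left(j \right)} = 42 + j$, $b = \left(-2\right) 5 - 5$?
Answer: $\frac{34}{67} \approx 0.50746$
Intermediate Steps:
$r = 0$
$b = -15$ ($b = -10 - 5 = -15$)
$\frac{34 + r b}{w{\left(\left(-5\right)^{2} \right)}} = \frac{34 + 0 \left(-15\right)}{42 + \left(-5\right)^{2}} = \frac{34 + 0}{42 + 25} = \frac{34}{67}$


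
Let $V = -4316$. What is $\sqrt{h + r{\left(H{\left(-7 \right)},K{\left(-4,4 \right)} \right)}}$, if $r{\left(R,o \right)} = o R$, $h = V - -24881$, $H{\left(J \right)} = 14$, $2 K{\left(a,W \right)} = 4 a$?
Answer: $\sqrt{20453} \approx 143.01$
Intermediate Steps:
$K{\left(a,W \right)} = 2 a$ ($K{\left(a,W \right)} = \frac{4 a}{2} = 2 a$)
$h = 20565$ ($h = -4316 - -24881 = -4316 + 24881 = 20565$)
$r{\left(R,o \right)} = R o$
$\sqrt{h + r{\left(H{\left(-7 \right)},K{\left(-4,4 \right)} \right)}} = \sqrt{20565 + 14 \cdot 2 \left(-4\right)} = \sqrt{20565 + 14 \left(-8\right)} = \sqrt{20565 - 112} = \sqrt{20453}$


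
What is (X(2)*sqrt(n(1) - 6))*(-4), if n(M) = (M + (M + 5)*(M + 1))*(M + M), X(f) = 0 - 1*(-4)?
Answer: -32*sqrt(5) ≈ -71.554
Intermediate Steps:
X(f) = 4 (X(f) = 0 + 4 = 4)
n(M) = 2*M*(M + (1 + M)*(5 + M)) (n(M) = (M + (5 + M)*(1 + M))*(2*M) = (M + (1 + M)*(5 + M))*(2*M) = 2*M*(M + (1 + M)*(5 + M)))
(X(2)*sqrt(n(1) - 6))*(-4) = (4*sqrt(2*1*(5 + 1**2 + 7*1) - 6))*(-4) = (4*sqrt(2*1*(5 + 1 + 7) - 6))*(-4) = (4*sqrt(2*1*13 - 6))*(-4) = (4*sqrt(26 - 6))*(-4) = (4*sqrt(20))*(-4) = (4*(2*sqrt(5)))*(-4) = (8*sqrt(5))*(-4) = -32*sqrt(5)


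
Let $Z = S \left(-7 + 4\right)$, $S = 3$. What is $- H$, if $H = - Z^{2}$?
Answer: $81$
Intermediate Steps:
$Z = -9$ ($Z = 3 \left(-7 + 4\right) = 3 \left(-3\right) = -9$)
$H = -81$ ($H = - \left(-9\right)^{2} = \left(-1\right) 81 = -81$)
$- H = \left(-1\right) \left(-81\right) = 81$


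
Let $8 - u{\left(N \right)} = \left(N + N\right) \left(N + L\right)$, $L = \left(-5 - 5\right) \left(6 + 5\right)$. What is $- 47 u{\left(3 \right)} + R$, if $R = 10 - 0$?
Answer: $-30540$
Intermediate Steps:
$R = 10$ ($R = 10 + 0 = 10$)
$L = -110$ ($L = \left(-10\right) 11 = -110$)
$u{\left(N \right)} = 8 - 2 N \left(-110 + N\right)$ ($u{\left(N \right)} = 8 - \left(N + N\right) \left(N - 110\right) = 8 - 2 N \left(-110 + N\right)$)
$- 47 u{\left(3 \right)} + R = - 47 \left(8 - 2 \cdot 3^{2} + 220 \cdot 3\right) + 10 = - 47 \left(8 - 18 + 660\right) + 10 = \left(-47\right) 650 + 10 = -30550 + 10 = -30540$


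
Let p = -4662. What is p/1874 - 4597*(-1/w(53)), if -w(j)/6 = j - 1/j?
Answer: -267564305/15786576 ≈ -16.949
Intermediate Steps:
w(j) = -6*j + 6/j (w(j) = -6*(j - 1/j) = -6*j + 6/j)
p/1874 - 4597*(-1/w(53)) = -4662/1874 - 4597*(-1/(-6*53 + 6/53)) = -4662*1/1874 - 4597*(-1/(-318 + 6*(1/53))) = -2331/937 - 4597*(-1/(-318 + 6/53)) = -2331/937 - 4597/((-1*(-16848/53))) = -2331/937 - 4597/16848/53 = -2331/937 - 4597*53/16848 = -2331/937 - 243641/16848 = -267564305/15786576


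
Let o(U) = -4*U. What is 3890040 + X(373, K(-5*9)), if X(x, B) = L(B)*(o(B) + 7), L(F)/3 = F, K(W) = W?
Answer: 3864795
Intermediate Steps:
L(F) = 3*F
X(x, B) = 3*B*(7 - 4*B) (X(x, B) = (3*B)*(-4*B + 7) = (3*B)*(7 - 4*B) = 3*B*(7 - 4*B))
3890040 + X(373, K(-5*9)) = 3890040 + 3*(-5*9)*(7 - (-20)*9) = 3890040 + 3*(-45)*(7 - 4*(-45)) = 3890040 + 3*(-45)*(7 + 180) = 3890040 + 3*(-45)*187 = 3890040 - 25245 = 3864795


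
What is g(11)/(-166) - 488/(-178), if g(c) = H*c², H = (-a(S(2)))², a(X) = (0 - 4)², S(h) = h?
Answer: -1358180/7387 ≈ -183.86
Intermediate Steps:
a(X) = 16 (a(X) = (-4)² = 16)
H = 256 (H = (-1*16)² = (-16)² = 256)
g(c) = 256*c²
g(11)/(-166) - 488/(-178) = (256*11²)/(-166) - 488/(-178) = (256*121)*(-1/166) - 488*(-1/178) = 30976*(-1/166) + 244/89 = -15488/83 + 244/89 = -1358180/7387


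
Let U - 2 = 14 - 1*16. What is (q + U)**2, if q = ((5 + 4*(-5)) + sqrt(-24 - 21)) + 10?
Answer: (5 - 3*I*sqrt(5))**2 ≈ -20.0 - 67.082*I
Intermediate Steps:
U = 0 (U = 2 + (14 - 1*16) = 2 + (14 - 16) = 2 - 2 = 0)
q = -5 + 3*I*sqrt(5) (q = ((5 - 20) + sqrt(-45)) + 10 = (-15 + 3*I*sqrt(5)) + 10 = -5 + 3*I*sqrt(5) ≈ -5.0 + 6.7082*I)
(q + U)**2 = ((-5 + 3*I*sqrt(5)) + 0)**2 = (-5 + 3*I*sqrt(5))**2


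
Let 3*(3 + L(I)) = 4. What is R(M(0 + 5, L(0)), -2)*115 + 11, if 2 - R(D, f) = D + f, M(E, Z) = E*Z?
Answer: 4288/3 ≈ 1429.3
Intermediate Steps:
L(I) = -5/3 (L(I) = -3 + (⅓)*4 = -3 + 4/3 = -5/3)
R(D, f) = 2 - D - f (R(D, f) = 2 - (D + f) = 2 + (-D - f) = 2 - D - f)
R(M(0 + 5, L(0)), -2)*115 + 11 = (2 - (0 + 5)*(-5)/3 - 1*(-2))*115 + 11 = (2 - 5*(-5)/3 + 2)*115 + 11 = (2 - 1*(-25/3) + 2)*115 + 11 = (2 + 25/3 + 2)*115 + 11 = (37/3)*115 + 11 = 4255/3 + 11 = 4288/3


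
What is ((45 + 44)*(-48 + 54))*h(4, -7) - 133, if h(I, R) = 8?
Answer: 4139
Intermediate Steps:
((45 + 44)*(-48 + 54))*h(4, -7) - 133 = ((45 + 44)*(-48 + 54))*8 - 133 = (89*6)*8 - 133 = 534*8 - 133 = 4272 - 133 = 4139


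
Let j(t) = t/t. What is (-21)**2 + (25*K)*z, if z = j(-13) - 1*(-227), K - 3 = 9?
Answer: 68841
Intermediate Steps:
K = 12 (K = 3 + 9 = 12)
j(t) = 1
z = 228 (z = 1 - 1*(-227) = 1 + 227 = 228)
(-21)**2 + (25*K)*z = (-21)**2 + (25*12)*228 = 441 + 300*228 = 441 + 68400 = 68841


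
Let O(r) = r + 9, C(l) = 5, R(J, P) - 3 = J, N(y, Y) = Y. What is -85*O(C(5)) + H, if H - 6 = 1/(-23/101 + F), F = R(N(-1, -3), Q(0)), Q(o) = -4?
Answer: -27333/23 ≈ -1188.4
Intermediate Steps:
R(J, P) = 3 + J
F = 0 (F = 3 - 3 = 0)
H = 37/23 (H = 6 + 1/(-23/101 + 0) = 6 + 1/(-23/101) = 6 - 101/23 = 37/23 ≈ 1.6087)
O(r) = 9 + r
-85*O(C(5)) + H = -85*(9 + 5) + 37/23 = -85*14 + 37/23 = -1190 + 37/23 = -27333/23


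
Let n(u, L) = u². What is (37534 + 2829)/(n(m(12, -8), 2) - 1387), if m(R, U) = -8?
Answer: -40363/1323 ≈ -30.509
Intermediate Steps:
(37534 + 2829)/(n(m(12, -8), 2) - 1387) = (37534 + 2829)/((-8)² - 1387) = 40363/(64 - 1387) = 40363/(-1323) = 40363*(-1/1323) = -40363/1323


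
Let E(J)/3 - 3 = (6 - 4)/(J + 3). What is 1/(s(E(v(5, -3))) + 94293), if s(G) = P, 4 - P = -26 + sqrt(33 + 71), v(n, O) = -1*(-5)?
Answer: 94323/8896828225 + 2*sqrt(26)/8896828225 ≈ 1.0603e-5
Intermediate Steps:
v(n, O) = 5
E(J) = 9 + 6/(3 + J) (E(J) = 9 + 3*((6 - 4)/(J + 3)) = 9 + 3*(2/(3 + J)) = 9 + 6/(3 + J))
P = 30 - 2*sqrt(26) (P = 4 - (-26 + sqrt(33 + 71)) = 4 - (-26 + sqrt(104)) = 4 - (-26 + 2*sqrt(26)) = 4 + (26 - 2*sqrt(26)) = 30 - 2*sqrt(26) ≈ 19.802)
s(G) = 30 - 2*sqrt(26)
1/(s(E(v(5, -3))) + 94293) = 1/((30 - 2*sqrt(26)) + 94293) = 1/(94323 - 2*sqrt(26))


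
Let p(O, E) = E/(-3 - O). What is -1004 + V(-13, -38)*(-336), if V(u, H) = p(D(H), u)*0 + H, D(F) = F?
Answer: 11764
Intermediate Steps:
V(u, H) = H (V(u, H) = -u/(3 + H)*0 + H = 0 + H = H)
-1004 + V(-13, -38)*(-336) = -1004 - 38*(-336) = -1004 + 12768 = 11764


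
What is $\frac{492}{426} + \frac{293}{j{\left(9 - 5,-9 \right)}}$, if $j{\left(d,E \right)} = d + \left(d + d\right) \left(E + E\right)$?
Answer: $- \frac{9323}{9940} \approx -0.93793$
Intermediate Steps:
$j{\left(d,E \right)} = d + 4 E d$ ($j{\left(d,E \right)} = d + 2 d 2 E = d + 4 E d$)
$\frac{492}{426} + \frac{293}{j{\left(9 - 5,-9 \right)}} = \frac{492}{426} + \frac{293}{\left(9 - 5\right) \left(1 + 4 \left(-9\right)\right)} = 492 \cdot \frac{1}{426} + \frac{293}{4 \left(1 - 36\right)} = \frac{82}{71} + \frac{293}{4 \left(-35\right)} = \frac{82}{71} + \frac{293}{-140} = \frac{82}{71} + 293 \left(- \frac{1}{140}\right) = \frac{82}{71} - \frac{293}{140} = - \frac{9323}{9940}$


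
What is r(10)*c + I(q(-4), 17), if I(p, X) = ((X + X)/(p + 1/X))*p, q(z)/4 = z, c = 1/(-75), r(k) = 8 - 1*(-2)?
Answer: 138178/4065 ≈ 33.992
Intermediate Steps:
r(k) = 10 (r(k) = 8 + 2 = 10)
c = -1/75 ≈ -0.013333
q(z) = 4*z
I(p, X) = 2*X*p/(p + 1/X) (I(p, X) = ((2*X)/(p + 1/X))*p = (2*X/(p + 1/X))*p = 2*X*p/(p + 1/X))
r(10)*c + I(q(-4), 17) = 10*(-1/75) + 2*(4*(-4))*17**2/(1 + 17*(4*(-4))) = -2/15 + 2*(-16)*289/(1 + 17*(-16)) = -2/15 + 2*(-16)*289/(1 - 272) = -2/15 + 2*(-16)*289/(-271) = -2/15 + 2*(-16)*289*(-1/271) = -2/15 + 9248/271 = 138178/4065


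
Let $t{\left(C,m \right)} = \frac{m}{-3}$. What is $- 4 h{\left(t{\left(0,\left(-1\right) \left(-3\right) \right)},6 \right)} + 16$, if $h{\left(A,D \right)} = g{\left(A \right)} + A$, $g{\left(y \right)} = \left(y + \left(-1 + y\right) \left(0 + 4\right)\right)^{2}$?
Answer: $-304$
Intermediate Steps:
$t{\left(C,m \right)} = - \frac{m}{3}$ ($t{\left(C,m \right)} = m \left(- \frac{1}{3}\right) = - \frac{m}{3}$)
$g{\left(y \right)} = \left(-4 + 5 y\right)^{2}$ ($g{\left(y \right)} = \left(y + \left(-1 + y\right) 4\right)^{2} = \left(y + \left(-4 + 4 y\right)\right)^{2} = \left(-4 + 5 y\right)^{2}$)
$h{\left(A,D \right)} = A + \left(-4 + 5 A\right)^{2}$ ($h{\left(A,D \right)} = \left(-4 + 5 A\right)^{2} + A = A + \left(-4 + 5 A\right)^{2}$)
$- 4 h{\left(t{\left(0,\left(-1\right) \left(-3\right) \right)},6 \right)} + 16 = - 4 \left(- \frac{\left(-1\right) \left(-3\right)}{3} + \left(-4 + 5 \left(- \frac{\left(-1\right) \left(-3\right)}{3}\right)\right)^{2}\right) + 16 = - 4 \left(\left(- \frac{1}{3}\right) 3 + \left(-4 + 5 \left(\left(- \frac{1}{3}\right) 3\right)\right)^{2}\right) + 16 = - 4 \left(-1 + \left(-4 + 5 \left(-1\right)\right)^{2}\right) + 16 = - 4 \left(-1 + \left(-4 - 5\right)^{2}\right) + 16 = - 4 \left(-1 + \left(-9\right)^{2}\right) + 16 = - 4 \left(-1 + 81\right) + 16 = \left(-4\right) 80 + 16 = -320 + 16 = -304$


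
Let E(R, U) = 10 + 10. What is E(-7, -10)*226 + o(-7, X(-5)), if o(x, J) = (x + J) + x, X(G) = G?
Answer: 4501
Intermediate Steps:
E(R, U) = 20
o(x, J) = J + 2*x (o(x, J) = (J + x) + x = J + 2*x)
E(-7, -10)*226 + o(-7, X(-5)) = 20*226 + (-5 + 2*(-7)) = 4520 + (-5 - 14) = 4520 - 19 = 4501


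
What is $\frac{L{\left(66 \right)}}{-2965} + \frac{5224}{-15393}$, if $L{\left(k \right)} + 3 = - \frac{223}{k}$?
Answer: $- \frac{112867123}{334695130} \approx -0.33722$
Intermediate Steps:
$L{\left(k \right)} = -3 - \frac{223}{k}$
$\frac{L{\left(66 \right)}}{-2965} + \frac{5224}{-15393} = \frac{-3 - \frac{223}{66}}{-2965} + \frac{5224}{-15393} = \left(-3 - \frac{223}{66}\right) \left(- \frac{1}{2965}\right) + 5224 \left(- \frac{1}{15393}\right) = \left(-3 - \frac{223}{66}\right) \left(- \frac{1}{2965}\right) - \frac{5224}{15393} = \left(- \frac{421}{66}\right) \left(- \frac{1}{2965}\right) - \frac{5224}{15393} = \frac{421}{195690} - \frac{5224}{15393} = - \frac{112867123}{334695130}$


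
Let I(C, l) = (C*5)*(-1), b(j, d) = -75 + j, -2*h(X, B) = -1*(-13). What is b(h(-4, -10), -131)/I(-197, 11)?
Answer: -163/1970 ≈ -0.082741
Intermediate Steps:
h(X, B) = -13/2 (h(X, B) = -(-1)*(-13)/2 = -1/2*13 = -13/2)
I(C, l) = -5*C (I(C, l) = (5*C)*(-1) = -5*C)
b(h(-4, -10), -131)/I(-197, 11) = (-75 - 13/2)/((-5*(-197))) = -163/2/985 = -163/2*1/985 = -163/1970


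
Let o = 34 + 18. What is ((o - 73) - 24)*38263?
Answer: -1721835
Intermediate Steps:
o = 52
((o - 73) - 24)*38263 = ((52 - 73) - 24)*38263 = (-21 - 24)*38263 = -45*38263 = -1721835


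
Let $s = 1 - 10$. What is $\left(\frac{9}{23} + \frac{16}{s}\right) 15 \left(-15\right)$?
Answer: $\frac{7175}{23} \approx 311.96$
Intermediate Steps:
$s = -9$ ($s = 1 - 10 = -9$)
$\left(\frac{9}{23} + \frac{16}{s}\right) 15 \left(-15\right) = \left(\frac{9}{23} + \frac{16}{-9}\right) 15 \left(-15\right) = \left(9 \cdot \frac{1}{23} + 16 \left(- \frac{1}{9}\right)\right) 15 \left(-15\right) = \left(\frac{9}{23} - \frac{16}{9}\right) 15 \left(-15\right) = \left(- \frac{287}{207}\right) 15 \left(-15\right) = \left(- \frac{1435}{69}\right) \left(-15\right) = \frac{7175}{23}$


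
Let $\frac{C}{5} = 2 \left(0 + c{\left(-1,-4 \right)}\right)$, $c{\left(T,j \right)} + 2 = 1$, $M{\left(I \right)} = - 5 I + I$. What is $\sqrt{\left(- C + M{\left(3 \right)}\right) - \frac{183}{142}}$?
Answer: $\frac{i \sqrt{66314}}{142} \approx 1.8135 i$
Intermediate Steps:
$M{\left(I \right)} = - 4 I$
$c{\left(T,j \right)} = -1$ ($c{\left(T,j \right)} = -2 + 1 = -1$)
$C = -10$ ($C = 5 \cdot 2 \left(0 - 1\right) = 5 \cdot 2 \left(-1\right) = 5 \left(-2\right) = -10$)
$\sqrt{\left(- C + M{\left(3 \right)}\right) - \frac{183}{142}} = \sqrt{\left(\left(-1\right) \left(-10\right) - 12\right) - \frac{183}{142}} = \sqrt{\left(10 - 12\right) - \frac{183}{142}} = \sqrt{-2 - \frac{183}{142}} = \sqrt{- \frac{467}{142}} = \frac{i \sqrt{66314}}{142}$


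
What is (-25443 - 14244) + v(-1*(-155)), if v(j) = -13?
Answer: -39700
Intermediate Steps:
(-25443 - 14244) + v(-1*(-155)) = (-25443 - 14244) - 13 = -39687 - 13 = -39700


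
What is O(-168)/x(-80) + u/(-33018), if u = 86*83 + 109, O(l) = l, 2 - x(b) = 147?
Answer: 4496209/4787610 ≈ 0.93913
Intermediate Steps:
x(b) = -145 (x(b) = 2 - 1*147 = 2 - 147 = -145)
u = 7247 (u = 7138 + 109 = 7247)
O(-168)/x(-80) + u/(-33018) = -168/(-145) + 7247/(-33018) = -168*(-1/145) + 7247*(-1/33018) = 168/145 - 7247/33018 = 4496209/4787610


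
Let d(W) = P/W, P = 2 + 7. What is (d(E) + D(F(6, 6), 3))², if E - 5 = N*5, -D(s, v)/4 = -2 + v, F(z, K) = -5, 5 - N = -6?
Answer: 5929/400 ≈ 14.822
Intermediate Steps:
N = 11 (N = 5 - 1*(-6) = 5 + 6 = 11)
D(s, v) = 8 - 4*v (D(s, v) = -4*(-2 + v) = 8 - 4*v)
E = 60 (E = 5 + 11*5 = 5 + 55 = 60)
P = 9
d(W) = 9/W
(d(E) + D(F(6, 6), 3))² = (9/60 + (8 - 4*3))² = (9*(1/60) + (8 - 12))² = (3/20 - 4)² = (-77/20)² = 5929/400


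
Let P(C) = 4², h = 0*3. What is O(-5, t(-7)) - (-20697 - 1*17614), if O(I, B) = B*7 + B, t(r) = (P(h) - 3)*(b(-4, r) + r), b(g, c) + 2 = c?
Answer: 36647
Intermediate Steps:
b(g, c) = -2 + c
h = 0
P(C) = 16
t(r) = -26 + 26*r (t(r) = (16 - 3)*((-2 + r) + r) = 13*(-2 + 2*r) = -26 + 26*r)
O(I, B) = 8*B (O(I, B) = 7*B + B = 8*B)
O(-5, t(-7)) - (-20697 - 1*17614) = 8*(-26 + 26*(-7)) - (-20697 - 1*17614) = 8*(-26 - 182) - (-20697 - 17614) = 8*(-208) - 1*(-38311) = -1664 + 38311 = 36647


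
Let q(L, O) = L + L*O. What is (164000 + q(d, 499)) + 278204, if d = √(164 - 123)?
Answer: 442204 + 500*√41 ≈ 4.4541e+5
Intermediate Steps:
d = √41 ≈ 6.4031
(164000 + q(d, 499)) + 278204 = (164000 + √41*(1 + 499)) + 278204 = (164000 + √41*500) + 278204 = (164000 + 500*√41) + 278204 = 442204 + 500*√41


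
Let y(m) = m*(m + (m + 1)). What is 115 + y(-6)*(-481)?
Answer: -31631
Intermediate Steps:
y(m) = m*(1 + 2*m) (y(m) = m*(m + (1 + m)) = m*(1 + 2*m))
115 + y(-6)*(-481) = 115 - 6*(1 + 2*(-6))*(-481) = 115 - 6*(1 - 12)*(-481) = 115 - 6*(-11)*(-481) = 115 + 66*(-481) = 115 - 31746 = -31631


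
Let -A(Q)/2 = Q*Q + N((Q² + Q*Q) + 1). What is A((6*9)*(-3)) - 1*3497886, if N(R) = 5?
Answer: -3550384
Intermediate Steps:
A(Q) = -10 - 2*Q² (A(Q) = -2*(Q*Q + 5) = -2*(Q² + 5) = -2*(5 + Q²) = -10 - 2*Q²)
A((6*9)*(-3)) - 1*3497886 = (-10 - 2*((6*9)*(-3))²) - 1*3497886 = (-10 - 2*(54*(-3))²) - 3497886 = (-10 - 2*(-162)²) - 3497886 = (-10 - 2*26244) - 3497886 = (-10 - 52488) - 3497886 = -52498 - 3497886 = -3550384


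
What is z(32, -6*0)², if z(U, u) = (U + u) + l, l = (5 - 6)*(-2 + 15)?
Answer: 361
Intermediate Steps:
l = -13 (l = -1*13 = -13)
z(U, u) = -13 + U + u (z(U, u) = (U + u) - 13 = -13 + U + u)
z(32, -6*0)² = (-13 + 32 - 6*0)² = (-13 + 32 + 0)² = 19² = 361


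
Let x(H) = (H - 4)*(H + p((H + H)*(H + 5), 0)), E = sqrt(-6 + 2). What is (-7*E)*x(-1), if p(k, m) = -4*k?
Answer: 2170*I ≈ 2170.0*I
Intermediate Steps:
E = 2*I (E = sqrt(-4) = 2*I ≈ 2.0*I)
x(H) = (-4 + H)*(H - 8*H*(5 + H)) (x(H) = (H - 4)*(H - 4*(H + H)*(H + 5)) = (-4 + H)*(H - 4*2*H*(5 + H)) = (-4 + H)*(H - 8*H*(5 + H)))
(-7*E)*x(-1) = (-14*I)*(-(156 - 8*(-1)**2 - 7*(-1))) = (-14*I)*(-(156 - 8*1 + 7)) = (-14*I)*(-(156 - 8 + 7)) = (-14*I)*(-1*155) = -14*I*(-155) = 2170*I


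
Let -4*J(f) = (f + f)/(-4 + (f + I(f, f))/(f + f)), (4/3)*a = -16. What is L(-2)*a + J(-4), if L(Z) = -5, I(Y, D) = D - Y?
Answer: 416/7 ≈ 59.429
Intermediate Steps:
a = -12 (a = (¾)*(-16) = -12)
J(f) = f/7 (J(f) = -(f + f)/(4*(-4 + (f + (f - f))/(f + f))) = -2*f/(4*(-4 + (f + 0)/((2*f)))) = -2*f/(4*(-4 + f*(1/(2*f)))) = -2*f/(4*(-4 + ½)) = -2*f/(4*(-7/2)) = -2*f*(-2)/(4*7) = -(-1)*f/7 = f/7)
L(-2)*a + J(-4) = -5*(-12) + (⅐)*(-4) = 60 - 4/7 = 416/7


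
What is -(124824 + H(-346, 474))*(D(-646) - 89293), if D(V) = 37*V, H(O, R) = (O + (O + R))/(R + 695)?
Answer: 16517305506410/1169 ≈ 1.4129e+10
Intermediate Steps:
H(O, R) = (R + 2*O)/(695 + R)
-(124824 + H(-346, 474))*(D(-646) - 89293) = -(124824 + (474 + 2*(-346))/(695 + 474))*(37*(-646) - 89293) = -(124824 + (474 - 692)/1169)*(-23902 - 89293) = -(124824 + (1/1169)*(-218))*(-113195) = -(124824 - 218/1169)*(-113195) = -145919038*(-113195)/1169 = -1*(-16517305506410/1169) = 16517305506410/1169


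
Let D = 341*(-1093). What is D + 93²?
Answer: -364064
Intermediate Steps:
D = -372713
D + 93² = -372713 + 93² = -372713 + 8649 = -364064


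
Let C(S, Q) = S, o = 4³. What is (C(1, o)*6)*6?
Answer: 36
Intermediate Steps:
o = 64
(C(1, o)*6)*6 = (1*6)*6 = 6*6 = 36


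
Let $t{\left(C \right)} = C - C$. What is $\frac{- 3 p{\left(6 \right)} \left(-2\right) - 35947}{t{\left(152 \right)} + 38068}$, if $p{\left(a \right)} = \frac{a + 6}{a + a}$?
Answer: $- \frac{35941}{38068} \approx -0.94413$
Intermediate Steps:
$p{\left(a \right)} = \frac{6 + a}{2 a}$
$t{\left(C \right)} = 0$
$\frac{- 3 p{\left(6 \right)} \left(-2\right) - 35947}{t{\left(152 \right)} + 38068} = \frac{- 3 \frac{6 + 6}{2 \cdot 6} \left(-2\right) - 35947}{0 + 38068} = \frac{- 3 \cdot \frac{1}{2} \cdot \frac{1}{6} \cdot 12 \left(-2\right) - 35947}{38068} = \left(\left(-3\right) 1 \left(-2\right) - 35947\right) \frac{1}{38068} = \left(\left(-3\right) \left(-2\right) - 35947\right) \frac{1}{38068} = \left(6 - 35947\right) \frac{1}{38068} = \left(-35941\right) \frac{1}{38068} = - \frac{35941}{38068}$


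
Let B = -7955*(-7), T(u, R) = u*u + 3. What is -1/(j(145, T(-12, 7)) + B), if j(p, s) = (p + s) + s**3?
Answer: -1/3232500 ≈ -3.0936e-7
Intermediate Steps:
T(u, R) = 3 + u**2 (T(u, R) = u**2 + 3 = 3 + u**2)
B = 55685
j(p, s) = p + s + s**3
-1/(j(145, T(-12, 7)) + B) = -1/((145 + (3 + (-12)**2) + (3 + (-12)**2)**3) + 55685) = -1/((145 + (3 + 144) + (3 + 144)**3) + 55685) = -1/((145 + 147 + 147**3) + 55685) = -1/((145 + 147 + 3176523) + 55685) = -1/(3176815 + 55685) = -1/3232500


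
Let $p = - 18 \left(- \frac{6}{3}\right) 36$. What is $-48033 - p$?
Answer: $-49329$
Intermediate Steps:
$p = 1296$ ($p = - 18 \left(\left(-6\right) \frac{1}{3}\right) 36 = \left(-18\right) \left(-2\right) 36 = 36 \cdot 36 = 1296$)
$-48033 - p = -48033 - 1296 = -49329$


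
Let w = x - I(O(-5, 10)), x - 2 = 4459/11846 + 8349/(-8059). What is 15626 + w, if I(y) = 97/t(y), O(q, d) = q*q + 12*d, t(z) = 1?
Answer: 1482633674161/95466914 ≈ 15530.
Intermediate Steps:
x = 127966655/95466914 (x = 2 + (4459/11846 + 8349/(-8059)) = 2 + (4459*(1/11846) + 8349*(-1/8059)) = 2 + (4459/11846 - 8349/8059) = 2 - 62967173/95466914 = 127966655/95466914 ≈ 1.3404)
O(q, d) = q² + 12*d
I(y) = 97 (I(y) = 97/1 = 97*1 = 97)
w = -9132324003/95466914 (w = 127966655/95466914 - 1*97 = 127966655/95466914 - 97 = -9132324003/95466914 ≈ -95.660)
15626 + w = 15626 - 9132324003/95466914 = 1482633674161/95466914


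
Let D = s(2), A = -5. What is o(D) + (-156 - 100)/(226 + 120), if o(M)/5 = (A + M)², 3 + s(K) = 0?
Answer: 55232/173 ≈ 319.26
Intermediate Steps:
s(K) = -3 (s(K) = -3 + 0 = -3)
D = -3
o(M) = 5*(-5 + M)²
o(D) + (-156 - 100)/(226 + 120) = 5*(-5 - 3)² + (-156 - 100)/(226 + 120) = 5*(-8)² - 256/346 = 5*64 - 256*1/346 = 320 - 128/173 = 55232/173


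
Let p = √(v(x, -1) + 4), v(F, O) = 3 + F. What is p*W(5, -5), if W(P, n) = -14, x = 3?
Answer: -14*√10 ≈ -44.272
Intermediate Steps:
p = √10 (p = √((3 + 3) + 4) = √(6 + 4) = √10 ≈ 3.1623)
p*W(5, -5) = √10*(-14) = -14*√10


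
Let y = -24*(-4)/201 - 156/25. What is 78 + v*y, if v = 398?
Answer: -3710846/1675 ≈ -2215.4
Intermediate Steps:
y = -9652/1675 (y = 96*(1/201) - 156*1/25 = 32/67 - 156/25 = -9652/1675 ≈ -5.7624)
78 + v*y = 78 + 398*(-9652/1675) = 78 - 3841496/1675 = -3710846/1675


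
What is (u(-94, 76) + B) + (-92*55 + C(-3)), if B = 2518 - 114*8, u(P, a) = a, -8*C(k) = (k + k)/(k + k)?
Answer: -27025/8 ≈ -3378.1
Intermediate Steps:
C(k) = -⅛ (C(k) = -(k + k)/(8*(k + k)) = -2*k/(8*(2*k)) = -2*k*1/(2*k)/8 = -⅛*1 = -⅛)
B = 1606 (B = 2518 - 912 = 1606)
(u(-94, 76) + B) + (-92*55 + C(-3)) = (76 + 1606) + (-92*55 - ⅛) = 1682 + (-5060 - ⅛) = 1682 - 40481/8 = -27025/8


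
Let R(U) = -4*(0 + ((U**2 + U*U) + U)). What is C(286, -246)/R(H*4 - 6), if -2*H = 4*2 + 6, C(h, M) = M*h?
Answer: 17589/2278 ≈ 7.7212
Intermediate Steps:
H = -7 (H = -(4*2 + 6)/2 = -(8 + 6)/2 = -1/2*14 = -7)
R(U) = -8*U**2 - 4*U (R(U) = -4*(0 + ((U**2 + U**2) + U)) = -4*(0 + (2*U**2 + U)) = -4*(0 + (U + 2*U**2)) = -4*(U + 2*U**2) = -8*U**2 - 4*U)
C(286, -246)/R(H*4 - 6) = (-246*286)/((-4*(-7*4 - 6)*(1 + 2*(-7*4 - 6)))) = -70356*(-1/(4*(1 + 2*(-28 - 6))*(-28 - 6))) = -70356*1/(136*(1 + 2*(-34))) = -70356*1/(136*(1 - 68)) = -70356/((-4*(-34)*(-67))) = -70356/(-9112) = -70356*(-1/9112) = 17589/2278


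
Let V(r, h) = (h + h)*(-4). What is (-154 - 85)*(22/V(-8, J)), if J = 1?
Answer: 2629/4 ≈ 657.25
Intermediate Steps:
V(r, h) = -8*h (V(r, h) = (2*h)*(-4) = -8*h)
(-154 - 85)*(22/V(-8, J)) = (-154 - 85)*(22/((-8*1))) = -5258/(-8) = -5258*(-1)/8 = -239*(-11/4) = 2629/4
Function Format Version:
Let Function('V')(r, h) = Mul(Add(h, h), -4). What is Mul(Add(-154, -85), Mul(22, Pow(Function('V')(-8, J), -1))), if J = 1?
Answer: Rational(2629, 4) ≈ 657.25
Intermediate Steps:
Function('V')(r, h) = Mul(-8, h) (Function('V')(r, h) = Mul(Mul(2, h), -4) = Mul(-8, h))
Mul(Add(-154, -85), Mul(22, Pow(Function('V')(-8, J), -1))) = Mul(Add(-154, -85), Mul(22, Pow(Mul(-8, 1), -1))) = Mul(-239, Mul(22, Pow(-8, -1))) = Mul(-239, Mul(22, Rational(-1, 8))) = Mul(-239, Rational(-11, 4)) = Rational(2629, 4)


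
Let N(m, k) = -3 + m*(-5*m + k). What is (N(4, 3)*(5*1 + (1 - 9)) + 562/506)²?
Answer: 2934388900/64009 ≈ 45843.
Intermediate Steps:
N(m, k) = -3 + m*(k - 5*m)
(N(4, 3)*(5*1 + (1 - 9)) + 562/506)² = ((-3 - 5*4² + 3*4)*(5*1 + (1 - 9)) + 562/506)² = ((-3 - 5*16 + 12)*(5 - 8) + 562*(1/506))² = ((-3 - 80 + 12)*(-3) + 281/253)² = (-71*(-3) + 281/253)² = (213 + 281/253)² = (54170/253)² = 2934388900/64009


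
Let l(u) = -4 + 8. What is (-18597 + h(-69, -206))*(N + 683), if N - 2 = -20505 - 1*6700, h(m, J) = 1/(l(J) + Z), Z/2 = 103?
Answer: 3452346196/7 ≈ 4.9319e+8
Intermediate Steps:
Z = 206 (Z = 2*103 = 206)
l(u) = 4
h(m, J) = 1/210 (h(m, J) = 1/(4 + 206) = 1/210)
N = -27203 (N = 2 + (-20505 - 1*6700) = 2 + (-20505 - 6700) = 2 - 27205 = -27203)
(-18597 + h(-69, -206))*(N + 683) = (-18597 + 1/210)*(-27203 + 683) = -3905369/210*(-26520) = 3452346196/7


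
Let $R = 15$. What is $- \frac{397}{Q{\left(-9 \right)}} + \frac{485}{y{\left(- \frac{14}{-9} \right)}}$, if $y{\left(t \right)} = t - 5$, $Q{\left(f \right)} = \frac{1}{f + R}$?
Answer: $- \frac{78207}{31} \approx -2522.8$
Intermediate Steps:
$Q{\left(f \right)} = \frac{1}{15 + f}$ ($Q{\left(f \right)} = \frac{1}{f + 15} = \frac{1}{15 + f}$)
$y{\left(t \right)} = -5 + t$ ($y{\left(t \right)} = t - 5 = -5 + t$)
$- \frac{397}{Q{\left(-9 \right)}} + \frac{485}{y{\left(- \frac{14}{-9} \right)}} = - \frac{397}{\frac{1}{15 - 9}} + \frac{485}{-5 - \frac{14}{-9}} = - \frac{397}{\frac{1}{6}} + \frac{485}{-5 - - \frac{14}{9}} = - 397 \frac{1}{\frac{1}{6}} + \frac{485}{-5 + \frac{14}{9}} = \left(-397\right) 6 + \frac{485}{- \frac{31}{9}} = -2382 + 485 \left(- \frac{9}{31}\right) = -2382 - \frac{4365}{31} = - \frac{78207}{31}$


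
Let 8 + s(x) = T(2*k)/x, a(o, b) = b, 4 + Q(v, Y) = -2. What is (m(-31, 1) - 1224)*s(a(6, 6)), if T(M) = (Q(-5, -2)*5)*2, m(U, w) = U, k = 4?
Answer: 22590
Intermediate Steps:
Q(v, Y) = -6 (Q(v, Y) = -4 - 2 = -6)
T(M) = -60 (T(M) = -6*5*2 = -30*2 = -60)
s(x) = -8 - 60/x
(m(-31, 1) - 1224)*s(a(6, 6)) = (-31 - 1224)*(-8 - 60/6) = -1255*(-8 - 60*⅙) = -1255*(-8 - 10) = -1255*(-18) = 22590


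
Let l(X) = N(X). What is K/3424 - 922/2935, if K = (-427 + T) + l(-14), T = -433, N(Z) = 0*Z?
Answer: -1420257/2512360 ≈ -0.56531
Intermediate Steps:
N(Z) = 0
l(X) = 0
K = -860 (K = (-427 - 433) + 0 = -860 + 0 = -860)
K/3424 - 922/2935 = -860/3424 - 922/2935 = -860*1/3424 - 922*1/2935 = -215/856 - 922/2935 = -1420257/2512360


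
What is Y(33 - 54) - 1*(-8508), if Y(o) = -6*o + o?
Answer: 8613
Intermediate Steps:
Y(o) = -5*o
Y(33 - 54) - 1*(-8508) = -5*(33 - 54) - 1*(-8508) = -5*(-21) + 8508 = 105 + 8508 = 8613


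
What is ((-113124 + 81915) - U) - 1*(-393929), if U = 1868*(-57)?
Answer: 469196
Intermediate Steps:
U = -106476
((-113124 + 81915) - U) - 1*(-393929) = ((-113124 + 81915) - 1*(-106476)) - 1*(-393929) = (-31209 + 106476) + 393929 = 75267 + 393929 = 469196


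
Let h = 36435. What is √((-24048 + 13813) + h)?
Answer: 10*√262 ≈ 161.86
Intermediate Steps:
√((-24048 + 13813) + h) = √((-24048 + 13813) + 36435) = √(-10235 + 36435) = √26200 = 10*√262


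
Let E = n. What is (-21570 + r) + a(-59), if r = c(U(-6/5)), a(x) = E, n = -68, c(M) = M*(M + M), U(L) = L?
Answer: -540878/25 ≈ -21635.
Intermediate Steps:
c(M) = 2*M**2 (c(M) = M*(2*M) = 2*M**2)
E = -68
a(x) = -68
r = 72/25 (r = 2*(-6/5)**2 = 2*(36/25) = 72/25 ≈ 2.8800)
(-21570 + r) + a(-59) = (-21570 + 72/25) - 68 = -539178/25 - 68 = -540878/25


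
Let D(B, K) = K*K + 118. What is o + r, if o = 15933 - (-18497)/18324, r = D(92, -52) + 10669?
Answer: 539183873/18324 ≈ 29425.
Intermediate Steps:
D(B, K) = 118 + K² (D(B, K) = K² + 118 = 118 + K²)
r = 13491 (r = (118 + (-52)²) + 10669 = (118 + 2704) + 10669 = 2822 + 10669 = 13491)
o = 291974789/18324 (o = 15933 - (-18497)/18324 = 15933 - 1*(-18497/18324) = 15933 + 18497/18324 = 291974789/18324 ≈ 15934.)
o + r = 291974789/18324 + 13491 = 539183873/18324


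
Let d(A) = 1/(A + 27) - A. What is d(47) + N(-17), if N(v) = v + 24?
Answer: -2959/74 ≈ -39.987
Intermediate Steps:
N(v) = 24 + v
d(A) = 1/(27 + A) - A
d(47) + N(-17) = (1 - 1*47² - 27*47)/(27 + 47) + (24 - 17) = (1 - 1*2209 - 1269)/74 + 7 = (1 - 2209 - 1269)/74 + 7 = (1/74)*(-3477) + 7 = -3477/74 + 7 = -2959/74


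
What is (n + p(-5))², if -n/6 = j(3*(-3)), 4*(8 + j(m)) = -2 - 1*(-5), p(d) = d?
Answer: 5929/4 ≈ 1482.3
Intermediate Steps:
j(m) = -29/4 (j(m) = -8 + (-2 - 1*(-5))/4 = -8 + (-2 + 5)/4 = -8 + (¼)*3 = -8 + ¾ = -29/4)
n = 87/2 (n = -6*(-29/4) = 87/2 ≈ 43.500)
(n + p(-5))² = (87/2 - 5)² = (77/2)² = 5929/4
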